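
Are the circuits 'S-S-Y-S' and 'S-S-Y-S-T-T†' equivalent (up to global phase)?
Yes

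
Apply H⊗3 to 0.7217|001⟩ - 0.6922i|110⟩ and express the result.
(0.2552 - 0.2447i)|000⟩ + (-0.2552 - 0.2447i)|001⟩ + (0.2552 + 0.2447i)|010⟩ + (-0.2552 + 0.2447i)|011⟩ + (0.2552 + 0.2447i)|100⟩ + (-0.2552 + 0.2447i)|101⟩ + (0.2552 - 0.2447i)|110⟩ + (-0.2552 - 0.2447i)|111⟩

H⊗3 gives amp(|y⟩) = (1/2√2) Σ_x (−1)^(x·y) amp(|x⟩), where x·y is the number of positions in which both x and y have a 1.
|000⟩: (0.7217 - 0.6922i)/(2√2) = (0.2552 - 0.2447i)
|001⟩: (-0.7217 - 0.6922i)/(2√2) = (-0.2552 - 0.2447i)
|010⟩: (0.7217 + 0.6922i)/(2√2) = (0.2552 + 0.2447i)
|011⟩: (-0.7217 + 0.6922i)/(2√2) = (-0.2552 + 0.2447i)
|100⟩: (0.7217 + 0.6922i)/(2√2) = (0.2552 + 0.2447i)
|101⟩: (-0.7217 + 0.6922i)/(2√2) = (-0.2552 + 0.2447i)
|110⟩: (0.7217 - 0.6922i)/(2√2) = (0.2552 - 0.2447i)
|111⟩: (-0.7217 - 0.6922i)/(2√2) = (-0.2552 - 0.2447i)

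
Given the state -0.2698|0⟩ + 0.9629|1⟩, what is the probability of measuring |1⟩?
0.9272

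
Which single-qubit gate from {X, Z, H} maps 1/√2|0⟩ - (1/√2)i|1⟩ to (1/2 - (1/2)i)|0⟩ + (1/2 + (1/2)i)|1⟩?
H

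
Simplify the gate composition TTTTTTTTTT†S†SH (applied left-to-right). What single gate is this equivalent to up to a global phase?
H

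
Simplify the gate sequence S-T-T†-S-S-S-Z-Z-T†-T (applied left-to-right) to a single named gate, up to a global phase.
I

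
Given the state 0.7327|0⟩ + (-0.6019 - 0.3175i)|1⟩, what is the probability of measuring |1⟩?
0.4631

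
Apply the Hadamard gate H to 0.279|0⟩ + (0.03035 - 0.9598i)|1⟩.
(0.2187 - 0.6787i)|0⟩ + (0.1758 + 0.6787i)|1⟩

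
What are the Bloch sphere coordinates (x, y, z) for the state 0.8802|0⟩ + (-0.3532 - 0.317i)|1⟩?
(-0.6218, -0.558, 0.5495)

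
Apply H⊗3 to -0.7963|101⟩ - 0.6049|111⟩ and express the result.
-0.4954|000⟩ + 0.4954|001⟩ - 0.06767|010⟩ + 0.06767|011⟩ + 0.4954|100⟩ - 0.4954|101⟩ + 0.06767|110⟩ - 0.06767|111⟩

H⊗3 gives amp(|y⟩) = (1/2√2) Σ_x (−1)^(x·y) amp(|x⟩), where x·y is the number of positions in which both x and y have a 1.
|000⟩: (-0.7963 - 0.6049)/(2√2) = -0.4954
|001⟩: (0.7963 + 0.6049)/(2√2) = 0.4954
|010⟩: (-0.7963 + 0.6049)/(2√2) = -0.06767
|011⟩: (0.7963 - 0.6049)/(2√2) = 0.06767
|100⟩: (0.7963 + 0.6049)/(2√2) = 0.4954
|101⟩: (-0.7963 - 0.6049)/(2√2) = -0.4954
|110⟩: (0.7963 - 0.6049)/(2√2) = 0.06767
|111⟩: (-0.7963 + 0.6049)/(2√2) = -0.06767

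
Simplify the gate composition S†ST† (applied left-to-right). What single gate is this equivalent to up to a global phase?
T†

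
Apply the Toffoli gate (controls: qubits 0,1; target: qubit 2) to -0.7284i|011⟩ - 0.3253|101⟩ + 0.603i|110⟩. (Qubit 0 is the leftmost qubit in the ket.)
-0.7284i|011⟩ - 0.3253|101⟩ + 0.603i|111⟩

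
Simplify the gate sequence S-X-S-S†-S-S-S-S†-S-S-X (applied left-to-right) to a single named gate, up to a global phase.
S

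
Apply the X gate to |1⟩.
|0⟩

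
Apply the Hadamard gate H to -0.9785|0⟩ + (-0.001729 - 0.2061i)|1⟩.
(-0.6931 - 0.1457i)|0⟩ + (-0.6907 + 0.1457i)|1⟩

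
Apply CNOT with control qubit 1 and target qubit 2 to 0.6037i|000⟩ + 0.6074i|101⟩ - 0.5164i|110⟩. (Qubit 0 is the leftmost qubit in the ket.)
0.6037i|000⟩ + 0.6074i|101⟩ - 0.5164i|111⟩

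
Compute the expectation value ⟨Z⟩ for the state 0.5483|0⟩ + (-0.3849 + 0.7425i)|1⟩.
-0.3988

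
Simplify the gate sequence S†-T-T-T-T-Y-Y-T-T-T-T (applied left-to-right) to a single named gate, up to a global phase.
S†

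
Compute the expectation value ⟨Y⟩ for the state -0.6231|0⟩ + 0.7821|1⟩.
0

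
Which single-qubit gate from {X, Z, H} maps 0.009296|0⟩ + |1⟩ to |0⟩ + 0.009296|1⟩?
X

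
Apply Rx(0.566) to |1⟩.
-0.2792i|0⟩ + 0.9602|1⟩

Rx(0.566) = [[cos(θ/2), −i·sin(θ/2)], [−i·sin(θ/2), cos(θ/2)]]; θ = 0.566, cos(θ/2) ≈ 0.960222, sin(θ/2) ≈ 0.279238.
With a = amp(|0⟩) = 0 and b = amp(|1⟩) = 1:
new amp(|0⟩) = (0.960222)·a + (-0.279238i)·b = -0.2792i
new amp(|1⟩) = (-0.279238i)·a + (0.960222)·b = 0.9602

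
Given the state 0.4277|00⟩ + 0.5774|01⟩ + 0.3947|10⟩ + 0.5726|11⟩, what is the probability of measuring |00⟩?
0.1829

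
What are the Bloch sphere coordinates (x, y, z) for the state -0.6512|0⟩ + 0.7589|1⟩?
(-0.9884, 0, -0.1519)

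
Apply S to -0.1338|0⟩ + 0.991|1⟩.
-0.1338|0⟩ + 0.991i|1⟩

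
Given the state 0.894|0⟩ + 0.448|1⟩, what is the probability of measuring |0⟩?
0.7992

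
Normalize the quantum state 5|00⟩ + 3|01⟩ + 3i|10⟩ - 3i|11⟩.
0.6934|00⟩ + 0.416|01⟩ + 0.416i|10⟩ - 0.416i|11⟩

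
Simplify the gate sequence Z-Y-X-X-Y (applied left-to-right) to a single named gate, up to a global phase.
Z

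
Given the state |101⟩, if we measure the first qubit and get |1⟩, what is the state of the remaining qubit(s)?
|01⟩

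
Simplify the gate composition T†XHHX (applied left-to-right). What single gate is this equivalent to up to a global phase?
T†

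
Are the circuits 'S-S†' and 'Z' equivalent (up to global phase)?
No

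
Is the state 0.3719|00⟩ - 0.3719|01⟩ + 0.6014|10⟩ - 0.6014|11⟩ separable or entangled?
Separable

Writing the state as a|00⟩ + b|01⟩ + c|10⟩ + d|11⟩, it is a product state iff ad − bc = 0.
Here (a, b, c, d) = (0.3719, -0.3719, 0.6014, -0.6014): ad − bc = (0.3719)(-0.6014) − (-0.3719)(0.6014) = 0, so the state is separable.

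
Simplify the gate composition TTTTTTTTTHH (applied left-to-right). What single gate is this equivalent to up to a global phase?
T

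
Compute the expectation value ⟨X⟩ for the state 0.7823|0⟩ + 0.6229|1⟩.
0.9746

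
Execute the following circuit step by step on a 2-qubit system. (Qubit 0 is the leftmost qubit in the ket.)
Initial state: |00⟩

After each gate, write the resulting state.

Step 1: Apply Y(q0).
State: i|10⟩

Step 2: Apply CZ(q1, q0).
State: i|10⟩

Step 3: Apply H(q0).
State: (1/√2)i|00⟩ - (1/√2)i|10⟩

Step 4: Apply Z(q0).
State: (1/√2)i|00⟩ + (1/√2)i|10⟩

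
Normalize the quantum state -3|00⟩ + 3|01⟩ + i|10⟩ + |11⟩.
-0.6708|00⟩ + 0.6708|01⟩ + 0.2236i|10⟩ + 0.2236|11⟩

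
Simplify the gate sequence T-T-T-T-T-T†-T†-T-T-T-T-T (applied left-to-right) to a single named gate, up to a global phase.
I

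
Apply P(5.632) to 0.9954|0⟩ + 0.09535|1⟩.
0.9954|0⟩ + (0.07584 - 0.05779i)|1⟩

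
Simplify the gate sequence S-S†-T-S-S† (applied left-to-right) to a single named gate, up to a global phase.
T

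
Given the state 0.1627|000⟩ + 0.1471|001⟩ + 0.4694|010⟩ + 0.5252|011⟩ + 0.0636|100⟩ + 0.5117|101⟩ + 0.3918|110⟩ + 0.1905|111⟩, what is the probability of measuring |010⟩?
0.2203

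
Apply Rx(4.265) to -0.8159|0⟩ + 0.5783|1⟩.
(0.4346 - 0.4894i)|0⟩ + (-0.308 + 0.6905i)|1⟩

Rx(4.265) = [[cos(θ/2), −i·sin(θ/2)], [−i·sin(θ/2), cos(θ/2)]]; θ = 4.265, cos(θ/2) ≈ -0.532629, sin(θ/2) ≈ 0.846349.
With a = amp(|0⟩) = -0.8159 and b = amp(|1⟩) = 0.5783:
new amp(|0⟩) = (-0.532629)·a + (-0.846349i)·b = (0.4346 - 0.4894i)
new amp(|1⟩) = (-0.846349i)·a + (-0.532629)·b = (-0.308 + 0.6905i)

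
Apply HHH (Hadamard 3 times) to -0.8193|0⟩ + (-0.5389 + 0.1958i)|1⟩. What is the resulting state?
(-0.9604 + 0.1385i)|0⟩ + (-0.1983 - 0.1385i)|1⟩

H² = I, so H^3 = H: a single Hadamard. With (a, b) = (-0.8193, (-0.5389 + 0.1958i)), H gives ((a + b)/√2, (a − b)/√2) = ((-0.9604 + 0.1385i), (-0.1983 - 0.1385i)).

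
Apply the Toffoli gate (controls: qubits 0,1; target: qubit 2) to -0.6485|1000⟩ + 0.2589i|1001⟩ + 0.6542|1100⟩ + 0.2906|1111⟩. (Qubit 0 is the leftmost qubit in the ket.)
-0.6485|1000⟩ + 0.2589i|1001⟩ + 0.2906|1101⟩ + 0.6542|1110⟩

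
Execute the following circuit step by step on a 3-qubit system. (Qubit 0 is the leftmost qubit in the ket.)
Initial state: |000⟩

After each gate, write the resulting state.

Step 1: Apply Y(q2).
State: i|001⟩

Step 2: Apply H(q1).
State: (1/√2)i|001⟩ + (1/√2)i|011⟩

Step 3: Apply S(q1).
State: (1/√2)i|001⟩ - 1/√2|011⟩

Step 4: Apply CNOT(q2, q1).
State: -1/√2|001⟩ + (1/√2)i|011⟩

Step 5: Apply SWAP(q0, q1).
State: -1/√2|001⟩ + (1/√2)i|101⟩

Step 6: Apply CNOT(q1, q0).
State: -1/√2|001⟩ + (1/√2)i|101⟩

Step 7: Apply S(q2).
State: -(1/√2)i|001⟩ - 1/√2|101⟩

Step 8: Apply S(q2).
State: 1/√2|001⟩ - (1/√2)i|101⟩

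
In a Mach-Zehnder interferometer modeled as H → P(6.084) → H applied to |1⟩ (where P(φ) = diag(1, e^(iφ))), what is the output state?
(0.009886 + 0.09894i)|0⟩ + (0.9901 - 0.09894i)|1⟩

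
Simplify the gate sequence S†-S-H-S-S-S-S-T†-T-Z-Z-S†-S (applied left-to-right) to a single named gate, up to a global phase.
H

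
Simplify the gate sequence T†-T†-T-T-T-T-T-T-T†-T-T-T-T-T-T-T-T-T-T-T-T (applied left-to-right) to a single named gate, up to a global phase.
T†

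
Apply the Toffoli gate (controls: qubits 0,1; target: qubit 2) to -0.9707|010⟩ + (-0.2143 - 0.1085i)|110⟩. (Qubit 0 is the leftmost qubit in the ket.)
-0.9707|010⟩ + (-0.2143 - 0.1085i)|111⟩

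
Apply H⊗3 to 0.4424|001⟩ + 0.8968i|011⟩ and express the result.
(0.1564 + 0.3171i)|000⟩ + (-0.1564 - 0.3171i)|001⟩ + (0.1564 - 0.3171i)|010⟩ + (-0.1564 + 0.3171i)|011⟩ + (0.1564 + 0.3171i)|100⟩ + (-0.1564 - 0.3171i)|101⟩ + (0.1564 - 0.3171i)|110⟩ + (-0.1564 + 0.3171i)|111⟩

H⊗3 gives amp(|y⟩) = (1/2√2) Σ_x (−1)^(x·y) amp(|x⟩), where x·y is the number of positions in which both x and y have a 1.
|000⟩: (0.4424 + 0.8968i)/(2√2) = (0.1564 + 0.3171i)
|001⟩: (-0.4424 - 0.8968i)/(2√2) = (-0.1564 - 0.3171i)
|010⟩: (0.4424 - 0.8968i)/(2√2) = (0.1564 - 0.3171i)
|011⟩: (-0.4424 + 0.8968i)/(2√2) = (-0.1564 + 0.3171i)
|100⟩: (0.4424 + 0.8968i)/(2√2) = (0.1564 + 0.3171i)
|101⟩: (-0.4424 - 0.8968i)/(2√2) = (-0.1564 - 0.3171i)
|110⟩: (0.4424 - 0.8968i)/(2√2) = (0.1564 - 0.3171i)
|111⟩: (-0.4424 + 0.8968i)/(2√2) = (-0.1564 + 0.3171i)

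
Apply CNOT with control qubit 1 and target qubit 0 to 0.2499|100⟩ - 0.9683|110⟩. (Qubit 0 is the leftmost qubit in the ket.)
-0.9683|010⟩ + 0.2499|100⟩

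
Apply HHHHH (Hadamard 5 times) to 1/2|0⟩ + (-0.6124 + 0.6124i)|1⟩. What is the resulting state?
(-0.07948 + 0.433i)|0⟩ + (0.7866 - 0.433i)|1⟩

H² = I, so H^5 = H: a single Hadamard. With (a, b) = (1/2, (-0.6124 + 0.6124i)), H gives ((a + b)/√2, (a − b)/√2) = ((-0.07948 + 0.433i), (0.7866 - 0.433i)).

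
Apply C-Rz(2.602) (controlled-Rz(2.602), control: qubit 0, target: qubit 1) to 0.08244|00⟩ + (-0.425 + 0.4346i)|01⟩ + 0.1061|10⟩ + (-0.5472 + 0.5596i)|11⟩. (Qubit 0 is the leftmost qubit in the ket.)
0.08244|00⟩ + (-0.425 + 0.4346i)|01⟩ + (0.02828 - 0.1023i)|10⟩ + (-0.6852 - 0.3783i)|11⟩

C-Rz(2.602) leaves the control-|0⟩ kets |00⟩, |01⟩ unchanged and applies Rz(2.602) to qubit 1 on the control-|1⟩ pair (|10⟩, |11⟩).
Rz(2.602) = [[e^(−iθ/2), 0], [0, e^(iθ/2)]] with e^(±iθ/2) = cos(θ/2) ± i·sin(θ/2); θ = 2.602, cos(θ/2) ≈ 0.266535, sin(θ/2) ≈ 0.963825.
With a = amp(|10⟩) = 0.1061 and b = amp(|11⟩) = (-0.5472 + 0.5596i):
new amp(|10⟩) = (0.266535 - 0.963825i)·a = (0.02828 - 0.1023i)
new amp(|11⟩) = (0.266535 + 0.963825i)·b = (-0.6852 - 0.3783i)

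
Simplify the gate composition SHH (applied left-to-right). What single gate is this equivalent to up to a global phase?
S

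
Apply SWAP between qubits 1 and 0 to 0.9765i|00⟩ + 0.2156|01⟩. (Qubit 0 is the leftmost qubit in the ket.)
0.9765i|00⟩ + 0.2156|10⟩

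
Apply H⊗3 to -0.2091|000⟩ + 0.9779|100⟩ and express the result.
0.2718|000⟩ + 0.2718|001⟩ + 0.2718|010⟩ + 0.2718|011⟩ - 0.4197|100⟩ - 0.4197|101⟩ - 0.4197|110⟩ - 0.4197|111⟩

H⊗3 gives amp(|y⟩) = (1/2√2) Σ_x (−1)^(x·y) amp(|x⟩), where x·y is the number of positions in which both x and y have a 1.
|000⟩: (-0.2091 + 0.9779)/(2√2) = 0.2718
|001⟩: (-0.2091 + 0.9779)/(2√2) = 0.2718
|010⟩: (-0.2091 + 0.9779)/(2√2) = 0.2718
|011⟩: (-0.2091 + 0.9779)/(2√2) = 0.2718
|100⟩: (-0.2091 - 0.9779)/(2√2) = -0.4197
|101⟩: (-0.2091 - 0.9779)/(2√2) = -0.4197
|110⟩: (-0.2091 - 0.9779)/(2√2) = -0.4197
|111⟩: (-0.2091 - 0.9779)/(2√2) = -0.4197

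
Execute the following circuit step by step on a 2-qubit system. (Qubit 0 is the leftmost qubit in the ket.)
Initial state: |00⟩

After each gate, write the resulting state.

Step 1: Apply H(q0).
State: 1/√2|00⟩ + 1/√2|10⟩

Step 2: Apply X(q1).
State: 1/√2|01⟩ + 1/√2|11⟩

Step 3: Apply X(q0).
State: 1/√2|01⟩ + 1/√2|11⟩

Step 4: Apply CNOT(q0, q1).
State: 1/√2|01⟩ + 1/√2|10⟩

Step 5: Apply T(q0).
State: 1/√2|01⟩ + (1/2 + (1/2)i)|10⟩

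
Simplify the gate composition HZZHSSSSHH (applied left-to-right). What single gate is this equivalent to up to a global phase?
I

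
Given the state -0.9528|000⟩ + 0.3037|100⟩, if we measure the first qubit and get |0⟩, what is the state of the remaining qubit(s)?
-|00⟩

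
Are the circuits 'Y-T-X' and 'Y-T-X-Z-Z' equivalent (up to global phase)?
Yes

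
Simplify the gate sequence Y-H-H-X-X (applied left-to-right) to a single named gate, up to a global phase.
Y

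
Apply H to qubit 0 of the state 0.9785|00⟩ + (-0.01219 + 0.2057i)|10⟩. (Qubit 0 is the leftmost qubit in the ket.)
(0.6833 + 0.1455i)|00⟩ + (0.7005 - 0.1455i)|10⟩

H on qubit 0 mixes each pair of kets that differ only in qubit 0: amplitudes (a, b) of (|…0…⟩, |…1…⟩) become ((a + b)/√2, (a − b)/√2). Kets absent from the input have amplitude 0.
(|00⟩, |10⟩): (a, b) = (0.9785, (-0.01219 + 0.2057i)) → ((0.6833 + 0.1455i), (0.7005 - 0.1455i))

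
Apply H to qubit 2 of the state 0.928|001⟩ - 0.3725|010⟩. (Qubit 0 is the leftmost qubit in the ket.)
0.6562|000⟩ - 0.6562|001⟩ - 0.2634|010⟩ - 0.2634|011⟩

H on qubit 2 mixes each pair of kets that differ only in qubit 2: amplitudes (a, b) of (|…0…⟩, |…1…⟩) become ((a + b)/√2, (a − b)/√2). Kets absent from the input have amplitude 0.
(|000⟩, |001⟩): (a, b) = (0, 0.928) → (0.6562, -0.6562)
(|010⟩, |011⟩): (a, b) = (-0.3725, 0) → (-0.2634, -0.2634)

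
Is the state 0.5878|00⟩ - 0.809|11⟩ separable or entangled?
Entangled

Writing the state as a|00⟩ + b|01⟩ + c|10⟩ + d|11⟩, it is a product state iff ad − bc = 0.
Here (a, b, c, d) = (0.5878, 0, 0, -0.809): ad − bc = (0.5878)(-0.809) − (0)(0) = -0.4755 ≠ 0, so the state is entangled.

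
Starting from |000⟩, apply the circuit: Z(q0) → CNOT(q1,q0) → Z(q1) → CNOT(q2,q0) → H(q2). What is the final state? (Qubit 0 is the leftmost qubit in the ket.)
1/√2|000⟩ + 1/√2|001⟩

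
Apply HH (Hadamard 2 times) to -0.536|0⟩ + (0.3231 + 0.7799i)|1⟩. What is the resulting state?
-0.536|0⟩ + (0.3231 + 0.7799i)|1⟩

H² = I, so an even number of Hadamards cancels: H^2 = I and the state is unchanged.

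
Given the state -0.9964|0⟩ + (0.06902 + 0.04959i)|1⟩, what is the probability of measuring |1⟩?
0.007223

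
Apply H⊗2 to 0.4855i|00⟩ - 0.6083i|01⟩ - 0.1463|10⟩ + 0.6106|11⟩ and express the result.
(0.2322 - 0.0614i)|00⟩ + (-0.3785 + 0.5469i)|01⟩ + (-0.2322 - 0.0614i)|10⟩ + (0.3785 + 0.5469i)|11⟩

H⊗2 gives amp(|y⟩) = (1/2) Σ_x (−1)^(x·y) amp(|x⟩), where x·y is the number of positions in which both x and y have a 1.
|00⟩: (0.4855i - 0.6083i - 0.1463 + 0.6106)/2 = (0.2322 - 0.0614i)
|01⟩: (0.4855i + 0.6083i - 0.1463 - 0.6106)/2 = (-0.3785 + 0.5469i)
|10⟩: (0.4855i - 0.6083i + 0.1463 - 0.6106)/2 = (-0.2322 - 0.0614i)
|11⟩: (0.4855i + 0.6083i + 0.1463 + 0.6106)/2 = (0.3785 + 0.5469i)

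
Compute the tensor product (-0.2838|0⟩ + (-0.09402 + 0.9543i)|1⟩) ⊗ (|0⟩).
-0.2838|00⟩ + (-0.09402 + 0.9543i)|10⟩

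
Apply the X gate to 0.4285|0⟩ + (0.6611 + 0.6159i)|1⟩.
(0.6611 + 0.6159i)|0⟩ + 0.4285|1⟩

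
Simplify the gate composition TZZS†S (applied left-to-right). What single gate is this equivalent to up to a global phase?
T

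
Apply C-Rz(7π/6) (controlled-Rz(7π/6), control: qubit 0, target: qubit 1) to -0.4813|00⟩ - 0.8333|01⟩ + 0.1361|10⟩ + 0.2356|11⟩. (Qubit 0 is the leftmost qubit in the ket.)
-0.4813|00⟩ - 0.8333|01⟩ + (-0.03523 - 0.1315i)|10⟩ + (-0.06098 + 0.2276i)|11⟩

C-Rz(7π/6) leaves the control-|0⟩ kets |00⟩, |01⟩ unchanged and applies Rz(7π/6) to qubit 1 on the control-|1⟩ pair (|10⟩, |11⟩).
Rz(7π/6) = [[e^(−iθ/2), 0], [0, e^(iθ/2)]] with e^(±iθ/2) = cos(θ/2) ± i·sin(θ/2); θ = 7π/6, cos(θ/2) ≈ -0.258819, sin(θ/2) ≈ 0.965926.
With a = amp(|10⟩) = 0.1361 and b = amp(|11⟩) = 0.2356:
new amp(|10⟩) = (-0.258819 - 0.965926i)·a = (-0.03523 - 0.1315i)
new amp(|11⟩) = (-0.258819 + 0.965926i)·b = (-0.06098 + 0.2276i)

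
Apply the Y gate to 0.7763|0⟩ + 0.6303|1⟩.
-0.6303i|0⟩ + 0.7763i|1⟩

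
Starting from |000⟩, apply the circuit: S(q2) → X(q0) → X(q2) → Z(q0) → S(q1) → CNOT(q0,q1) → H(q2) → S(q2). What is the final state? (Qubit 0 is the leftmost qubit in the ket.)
-1/√2|110⟩ + (1/√2)i|111⟩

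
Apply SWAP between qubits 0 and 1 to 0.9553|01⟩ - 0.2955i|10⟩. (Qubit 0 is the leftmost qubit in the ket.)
-0.2955i|01⟩ + 0.9553|10⟩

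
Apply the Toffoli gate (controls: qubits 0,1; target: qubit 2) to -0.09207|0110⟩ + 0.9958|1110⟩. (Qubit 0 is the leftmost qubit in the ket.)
-0.09207|0110⟩ + 0.9958|1100⟩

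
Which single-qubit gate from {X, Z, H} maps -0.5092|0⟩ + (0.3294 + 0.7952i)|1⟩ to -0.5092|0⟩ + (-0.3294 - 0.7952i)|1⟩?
Z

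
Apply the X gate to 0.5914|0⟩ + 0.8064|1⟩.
0.8064|0⟩ + 0.5914|1⟩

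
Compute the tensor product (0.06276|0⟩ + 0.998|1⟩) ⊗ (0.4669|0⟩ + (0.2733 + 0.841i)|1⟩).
0.0293|00⟩ + (0.01715 + 0.05278i)|01⟩ + 0.466|10⟩ + (0.2728 + 0.8393i)|11⟩

amp(|b₁b₂…⟩) = product of the factor amplitudes for bits b₁, b₂, …; only kets whose every factor amplitude is nonzero survive.
|00⟩: (0.06276)(0.4669) = 0.0293
|01⟩: (0.06276)(0.2733 + 0.841i) = (0.01715 + 0.05278i)
|10⟩: (0.998)(0.4669) = 0.466
|11⟩: (0.998)(0.2733 + 0.841i) = (0.2728 + 0.8393i)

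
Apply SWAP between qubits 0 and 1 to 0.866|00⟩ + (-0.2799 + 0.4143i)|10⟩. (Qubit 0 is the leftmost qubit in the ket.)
0.866|00⟩ + (-0.2799 + 0.4143i)|01⟩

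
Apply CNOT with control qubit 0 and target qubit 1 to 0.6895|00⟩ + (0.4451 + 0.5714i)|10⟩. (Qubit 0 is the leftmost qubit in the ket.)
0.6895|00⟩ + (0.4451 + 0.5714i)|11⟩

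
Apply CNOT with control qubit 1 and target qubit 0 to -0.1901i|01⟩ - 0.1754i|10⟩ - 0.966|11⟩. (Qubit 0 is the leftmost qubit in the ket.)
-0.966|01⟩ - 0.1754i|10⟩ - 0.1901i|11⟩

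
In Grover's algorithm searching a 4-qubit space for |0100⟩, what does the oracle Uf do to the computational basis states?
Uf|x⟩ = -|x⟩ if x = 0100, else |x⟩ (phase flip on target)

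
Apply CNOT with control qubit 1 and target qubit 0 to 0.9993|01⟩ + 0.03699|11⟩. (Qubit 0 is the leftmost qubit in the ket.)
0.03699|01⟩ + 0.9993|11⟩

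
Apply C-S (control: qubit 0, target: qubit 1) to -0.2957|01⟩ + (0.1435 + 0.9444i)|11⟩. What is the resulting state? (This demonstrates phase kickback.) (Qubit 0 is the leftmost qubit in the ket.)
-0.2957|01⟩ + (-0.9444 + 0.1435i)|11⟩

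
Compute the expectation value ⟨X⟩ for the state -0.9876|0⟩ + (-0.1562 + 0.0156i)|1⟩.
0.3085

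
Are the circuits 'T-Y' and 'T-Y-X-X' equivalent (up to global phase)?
Yes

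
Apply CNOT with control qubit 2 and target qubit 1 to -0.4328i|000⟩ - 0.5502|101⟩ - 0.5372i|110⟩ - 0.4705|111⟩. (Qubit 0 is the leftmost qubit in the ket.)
-0.4328i|000⟩ - 0.4705|101⟩ - 0.5372i|110⟩ - 0.5502|111⟩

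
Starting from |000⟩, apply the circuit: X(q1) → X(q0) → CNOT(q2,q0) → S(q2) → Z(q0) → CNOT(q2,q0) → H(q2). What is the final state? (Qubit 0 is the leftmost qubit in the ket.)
-1/√2|110⟩ - 1/√2|111⟩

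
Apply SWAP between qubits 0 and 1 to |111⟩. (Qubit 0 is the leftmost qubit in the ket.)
|111⟩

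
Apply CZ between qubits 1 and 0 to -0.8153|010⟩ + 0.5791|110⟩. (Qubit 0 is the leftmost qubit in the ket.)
-0.8153|010⟩ - 0.5791|110⟩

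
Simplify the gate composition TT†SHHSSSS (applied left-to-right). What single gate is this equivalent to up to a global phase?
S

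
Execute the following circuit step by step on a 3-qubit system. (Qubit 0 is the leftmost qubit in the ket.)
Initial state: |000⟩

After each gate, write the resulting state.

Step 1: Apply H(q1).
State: 1/√2|000⟩ + 1/√2|010⟩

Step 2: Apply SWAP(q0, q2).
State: 1/√2|000⟩ + 1/√2|010⟩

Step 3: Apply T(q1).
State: 1/√2|000⟩ + (1/2 + (1/2)i)|010⟩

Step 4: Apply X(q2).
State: 1/√2|001⟩ + (1/2 + (1/2)i)|011⟩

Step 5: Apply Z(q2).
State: -1/√2|001⟩ + (-1/2 - (1/2)i)|011⟩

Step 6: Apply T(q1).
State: -1/√2|001⟩ - (1/√2)i|011⟩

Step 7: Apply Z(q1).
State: -1/√2|001⟩ + (1/√2)i|011⟩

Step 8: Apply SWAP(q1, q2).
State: -1/√2|010⟩ + (1/√2)i|011⟩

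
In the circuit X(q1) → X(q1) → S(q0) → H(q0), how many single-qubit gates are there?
4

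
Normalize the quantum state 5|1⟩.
|1⟩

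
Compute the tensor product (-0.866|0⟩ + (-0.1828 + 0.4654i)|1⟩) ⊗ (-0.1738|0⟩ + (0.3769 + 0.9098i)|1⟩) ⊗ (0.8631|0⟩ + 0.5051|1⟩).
0.1299|000⟩ + 0.07602|001⟩ + (-0.2817 - 0.68i)|010⟩ + (-0.1649 - 0.398i)|011⟩ + (0.02742 - 0.06981i)|100⟩ + (0.01605 - 0.04086i)|101⟩ + (-0.4249 + 0.007852i)|110⟩ + (-0.2487 + 0.004595i)|111⟩

amp(|b₁b₂…⟩) = product of the factor amplitudes for bits b₁, b₂, …; only kets whose every factor amplitude is nonzero survive.
|000⟩: (-0.866)(-0.1738)(0.8631) = 0.1299
|001⟩: (-0.866)(-0.1738)(0.5051) = 0.07602
|010⟩: (-0.866)(0.3769 + 0.9098i)(0.8631) = (-0.2817 - 0.68i)
|011⟩: (-0.866)(0.3769 + 0.9098i)(0.5051) = (-0.1649 - 0.398i)
|100⟩: (-0.1828 + 0.4654i)(-0.1738)(0.8631) = (0.02742 - 0.06981i)
|101⟩: (-0.1828 + 0.4654i)(-0.1738)(0.5051) = (0.01605 - 0.04086i)
|110⟩: (-0.1828 + 0.4654i)(0.3769 + 0.9098i)(0.8631) = (-0.4249 + 0.007852i)
|111⟩: (-0.1828 + 0.4654i)(0.3769 + 0.9098i)(0.5051) = (-0.2487 + 0.004595i)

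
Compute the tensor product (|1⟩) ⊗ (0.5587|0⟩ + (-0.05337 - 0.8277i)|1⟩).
0.5587|10⟩ + (-0.05337 - 0.8277i)|11⟩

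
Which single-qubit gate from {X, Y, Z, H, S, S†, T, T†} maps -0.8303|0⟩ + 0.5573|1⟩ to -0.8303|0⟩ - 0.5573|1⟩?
Z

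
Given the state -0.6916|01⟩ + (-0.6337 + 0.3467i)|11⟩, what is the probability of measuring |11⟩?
0.5218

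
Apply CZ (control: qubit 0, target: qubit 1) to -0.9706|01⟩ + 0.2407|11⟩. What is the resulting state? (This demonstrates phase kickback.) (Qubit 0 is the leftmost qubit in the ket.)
-0.9706|01⟩ - 0.2407|11⟩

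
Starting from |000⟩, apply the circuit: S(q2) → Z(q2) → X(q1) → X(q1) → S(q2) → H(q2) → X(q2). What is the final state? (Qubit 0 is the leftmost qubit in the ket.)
1/√2|000⟩ + 1/√2|001⟩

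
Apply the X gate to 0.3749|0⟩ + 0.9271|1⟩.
0.9271|0⟩ + 0.3749|1⟩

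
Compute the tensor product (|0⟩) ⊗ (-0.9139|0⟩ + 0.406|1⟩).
-0.9139|00⟩ + 0.406|01⟩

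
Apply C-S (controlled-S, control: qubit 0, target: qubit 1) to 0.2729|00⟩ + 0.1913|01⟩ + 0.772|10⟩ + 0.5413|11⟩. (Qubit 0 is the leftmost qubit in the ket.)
0.2729|00⟩ + 0.1913|01⟩ + 0.772|10⟩ + 0.5413i|11⟩

C-S leaves the control-|0⟩ kets |00⟩, |01⟩ unchanged and applies S to qubit 1 on the control-|1⟩ pair (|10⟩, |11⟩).
S = [[1, 0], [0, i]].
With a = amp(|10⟩) = 0.772 and b = amp(|11⟩) = 0.5413:
new amp(|10⟩) = (1)·a = 0.772
new amp(|11⟩) = (i)·b = 0.5413i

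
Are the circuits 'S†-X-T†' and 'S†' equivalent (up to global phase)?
No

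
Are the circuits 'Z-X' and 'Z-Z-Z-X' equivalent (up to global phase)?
Yes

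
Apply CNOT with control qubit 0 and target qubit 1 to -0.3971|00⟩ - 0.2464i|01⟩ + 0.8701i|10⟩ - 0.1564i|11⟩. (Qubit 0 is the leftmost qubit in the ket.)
-0.3971|00⟩ - 0.2464i|01⟩ - 0.1564i|10⟩ + 0.8701i|11⟩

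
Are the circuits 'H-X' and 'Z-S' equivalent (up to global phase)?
No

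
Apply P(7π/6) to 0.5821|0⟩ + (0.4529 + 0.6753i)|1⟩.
0.5821|0⟩ + (-0.05457 - 0.8113i)|1⟩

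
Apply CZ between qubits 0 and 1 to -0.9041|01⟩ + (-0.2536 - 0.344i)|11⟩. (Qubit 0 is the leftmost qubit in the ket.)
-0.9041|01⟩ + (0.2536 + 0.344i)|11⟩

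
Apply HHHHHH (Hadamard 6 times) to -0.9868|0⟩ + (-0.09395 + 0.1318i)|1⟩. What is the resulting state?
-0.9868|0⟩ + (-0.09395 + 0.1318i)|1⟩

H² = I, so an even number of Hadamards cancels: H^6 = I and the state is unchanged.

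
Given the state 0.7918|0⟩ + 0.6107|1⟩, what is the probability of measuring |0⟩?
0.6269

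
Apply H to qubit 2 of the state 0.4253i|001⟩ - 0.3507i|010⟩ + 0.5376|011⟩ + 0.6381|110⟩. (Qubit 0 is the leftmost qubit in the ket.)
0.3007i|000⟩ - 0.3007i|001⟩ + (0.3801 - 0.248i)|010⟩ + (-0.3801 - 0.248i)|011⟩ + 0.4512|110⟩ + 0.4512|111⟩

H on qubit 2 mixes each pair of kets that differ only in qubit 2: amplitudes (a, b) of (|…0…⟩, |…1…⟩) become ((a + b)/√2, (a − b)/√2). Kets absent from the input have amplitude 0.
(|000⟩, |001⟩): (a, b) = (0, 0.4253i) → (0.3007i, -0.3007i)
(|010⟩, |011⟩): (a, b) = (-0.3507i, 0.5376) → ((0.3801 - 0.248i), (-0.3801 - 0.248i))
(|110⟩, |111⟩): (a, b) = (0.6381, 0) → (0.4512, 0.4512)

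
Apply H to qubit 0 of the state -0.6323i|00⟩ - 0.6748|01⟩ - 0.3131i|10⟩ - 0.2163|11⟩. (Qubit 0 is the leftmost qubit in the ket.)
-0.6685i|00⟩ - 0.6301|01⟩ - 0.2257i|10⟩ - 0.3242|11⟩

H on qubit 0 mixes each pair of kets that differ only in qubit 0: amplitudes (a, b) of (|…0…⟩, |…1…⟩) become ((a + b)/√2, (a − b)/√2). Kets absent from the input have amplitude 0.
(|00⟩, |10⟩): (a, b) = (-0.6323i, -0.3131i) → (-0.6685i, -0.2257i)
(|01⟩, |11⟩): (a, b) = (-0.6748, -0.2163) → (-0.6301, -0.3242)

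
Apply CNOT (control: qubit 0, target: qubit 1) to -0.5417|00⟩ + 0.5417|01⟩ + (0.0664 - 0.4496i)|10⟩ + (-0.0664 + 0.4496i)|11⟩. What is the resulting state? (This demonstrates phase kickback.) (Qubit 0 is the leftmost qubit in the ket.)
-0.5417|00⟩ + 0.5417|01⟩ + (-0.0664 + 0.4496i)|10⟩ + (0.0664 - 0.4496i)|11⟩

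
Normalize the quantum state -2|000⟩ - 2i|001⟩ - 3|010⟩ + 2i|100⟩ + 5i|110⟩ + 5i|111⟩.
-0.2374|000⟩ - 0.2374i|001⟩ - 0.356|010⟩ + 0.2374i|100⟩ + 0.5934i|110⟩ + 0.5934i|111⟩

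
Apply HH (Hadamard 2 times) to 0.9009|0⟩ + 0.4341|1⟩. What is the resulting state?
0.9009|0⟩ + 0.4341|1⟩

H² = I, so an even number of Hadamards cancels: H^2 = I and the state is unchanged.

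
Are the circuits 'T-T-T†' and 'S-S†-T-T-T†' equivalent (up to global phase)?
Yes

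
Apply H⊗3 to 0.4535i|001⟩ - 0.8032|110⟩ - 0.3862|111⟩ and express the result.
(-0.4205 + 0.1603i)|000⟩ + (-0.1474 - 0.1603i)|001⟩ + (0.4205 + 0.1603i)|010⟩ + (0.1474 - 0.1603i)|011⟩ + (0.4205 + 0.1603i)|100⟩ + (0.1474 - 0.1603i)|101⟩ + (-0.4205 + 0.1603i)|110⟩ + (-0.1474 - 0.1603i)|111⟩

H⊗3 gives amp(|y⟩) = (1/2√2) Σ_x (−1)^(x·y) amp(|x⟩), where x·y is the number of positions in which both x and y have a 1.
|000⟩: (0.4535i - 0.8032 - 0.3862)/(2√2) = (-0.4205 + 0.1603i)
|001⟩: (-0.4535i - 0.8032 + 0.3862)/(2√2) = (-0.1474 - 0.1603i)
|010⟩: (0.4535i + 0.8032 + 0.3862)/(2√2) = (0.4205 + 0.1603i)
|011⟩: (-0.4535i + 0.8032 - 0.3862)/(2√2) = (0.1474 - 0.1603i)
|100⟩: (0.4535i + 0.8032 + 0.3862)/(2√2) = (0.4205 + 0.1603i)
|101⟩: (-0.4535i + 0.8032 - 0.3862)/(2√2) = (0.1474 - 0.1603i)
|110⟩: (0.4535i - 0.8032 - 0.3862)/(2√2) = (-0.4205 + 0.1603i)
|111⟩: (-0.4535i - 0.8032 + 0.3862)/(2√2) = (-0.1474 - 0.1603i)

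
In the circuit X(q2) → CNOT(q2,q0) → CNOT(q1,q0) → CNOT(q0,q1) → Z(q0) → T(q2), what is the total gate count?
6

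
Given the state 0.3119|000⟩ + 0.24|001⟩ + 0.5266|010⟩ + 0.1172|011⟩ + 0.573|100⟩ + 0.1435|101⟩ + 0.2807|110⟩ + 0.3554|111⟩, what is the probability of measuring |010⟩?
0.2773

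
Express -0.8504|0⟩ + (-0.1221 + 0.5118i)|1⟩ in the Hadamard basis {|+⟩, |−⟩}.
(-0.6877 + 0.3619i)|+⟩ + (-0.515 - 0.3619i)|−⟩

With |ψ⟩ = α|0⟩ + β|1⟩, the Hadamard-basis coefficients are ⟨+|ψ⟩ = (α + β)/√2 and ⟨−|ψ⟩ = (α − β)/√2.
Here α = -0.8504, β = (-0.1221 + 0.5118i): (α + β)/√2 = (-0.6877 + 0.3619i), (α − β)/√2 = (-0.515 - 0.3619i).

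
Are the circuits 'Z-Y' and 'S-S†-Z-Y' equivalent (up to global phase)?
Yes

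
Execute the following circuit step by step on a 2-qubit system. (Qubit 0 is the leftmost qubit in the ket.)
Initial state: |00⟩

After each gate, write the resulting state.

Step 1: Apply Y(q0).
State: i|10⟩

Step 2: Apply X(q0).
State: i|00⟩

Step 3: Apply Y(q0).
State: -|10⟩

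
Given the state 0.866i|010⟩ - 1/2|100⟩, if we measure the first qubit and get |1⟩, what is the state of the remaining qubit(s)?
-|00⟩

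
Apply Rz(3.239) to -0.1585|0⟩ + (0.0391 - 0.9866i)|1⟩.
(0.007716 + 0.1583i)|0⟩ + (0.9835 + 0.08709i)|1⟩

Rz(3.239) = [[e^(−iθ/2), 0], [0, e^(iθ/2)]] with e^(±iθ/2) = cos(θ/2) ± i·sin(θ/2); θ = 3.239, cos(θ/2) ≈ -0.0486844, sin(θ/2) ≈ 0.998814.
With a = amp(|0⟩) = -0.1585 and b = amp(|1⟩) = (0.0391 - 0.9866i):
new amp(|0⟩) = (-0.0486844 - 0.998814i)·a = (0.007716 + 0.1583i)
new amp(|1⟩) = (-0.0486844 + 0.998814i)·b = (0.9835 + 0.08709i)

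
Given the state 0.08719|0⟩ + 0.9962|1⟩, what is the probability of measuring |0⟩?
0.007602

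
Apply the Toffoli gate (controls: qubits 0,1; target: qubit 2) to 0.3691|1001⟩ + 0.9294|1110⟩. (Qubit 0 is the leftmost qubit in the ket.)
0.3691|1001⟩ + 0.9294|1100⟩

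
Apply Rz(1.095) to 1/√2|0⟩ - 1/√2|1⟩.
(0.6037 - 0.3681i)|0⟩ + (-0.6037 - 0.3681i)|1⟩

Rz(1.095) = [[e^(−iθ/2), 0], [0, e^(iθ/2)]] with e^(±iθ/2) = cos(θ/2) ± i·sin(θ/2); θ = 1.095, cos(θ/2) ≈ 0.853829, sin(θ/2) ≈ 0.520554.
With a = amp(|0⟩) = 1/√2 and b = amp(|1⟩) = -1/√2:
new amp(|0⟩) = (0.853829 - 0.520554i)·a = (0.6037 - 0.3681i)
new amp(|1⟩) = (0.853829 + 0.520554i)·b = (-0.6037 - 0.3681i)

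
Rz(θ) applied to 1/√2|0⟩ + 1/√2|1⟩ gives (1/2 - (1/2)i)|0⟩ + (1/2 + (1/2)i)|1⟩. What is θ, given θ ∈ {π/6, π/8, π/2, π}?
π/2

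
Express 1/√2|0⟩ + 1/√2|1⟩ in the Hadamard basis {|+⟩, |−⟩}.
|+⟩

With |ψ⟩ = α|0⟩ + β|1⟩, the Hadamard-basis coefficients are ⟨+|ψ⟩ = (α + β)/√2 and ⟨−|ψ⟩ = (α − β)/√2.
Here α = 1/√2, β = 1/√2: (α + β)/√2 = 1, (α − β)/√2 = 0.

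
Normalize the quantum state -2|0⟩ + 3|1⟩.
-0.5547|0⟩ + 0.8321|1⟩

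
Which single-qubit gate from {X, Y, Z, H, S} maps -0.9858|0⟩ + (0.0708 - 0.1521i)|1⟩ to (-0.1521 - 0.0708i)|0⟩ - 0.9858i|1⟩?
Y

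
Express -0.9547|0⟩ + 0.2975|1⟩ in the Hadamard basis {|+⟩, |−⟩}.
-0.4647|+⟩ - 0.8854|−⟩

With |ψ⟩ = α|0⟩ + β|1⟩, the Hadamard-basis coefficients are ⟨+|ψ⟩ = (α + β)/√2 and ⟨−|ψ⟩ = (α − β)/√2.
Here α = -0.9547, β = 0.2975: (α + β)/√2 = -0.4647, (α − β)/√2 = -0.8854.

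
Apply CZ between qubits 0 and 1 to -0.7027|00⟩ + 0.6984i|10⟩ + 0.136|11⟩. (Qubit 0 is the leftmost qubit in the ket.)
-0.7027|00⟩ + 0.6984i|10⟩ - 0.136|11⟩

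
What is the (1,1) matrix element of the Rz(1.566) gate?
(0.7088 + 0.7054i)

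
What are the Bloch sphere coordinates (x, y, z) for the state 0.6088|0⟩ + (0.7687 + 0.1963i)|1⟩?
(0.936, 0.239, -0.2588)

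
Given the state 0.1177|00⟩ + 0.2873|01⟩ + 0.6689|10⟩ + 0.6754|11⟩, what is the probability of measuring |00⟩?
0.01385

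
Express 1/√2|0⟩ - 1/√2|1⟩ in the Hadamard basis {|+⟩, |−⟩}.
|−⟩

With |ψ⟩ = α|0⟩ + β|1⟩, the Hadamard-basis coefficients are ⟨+|ψ⟩ = (α + β)/√2 and ⟨−|ψ⟩ = (α − β)/√2.
Here α = 1/√2, β = -1/√2: (α + β)/√2 = 0, (α − β)/√2 = 1.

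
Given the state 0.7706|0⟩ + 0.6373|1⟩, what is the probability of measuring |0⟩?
0.5938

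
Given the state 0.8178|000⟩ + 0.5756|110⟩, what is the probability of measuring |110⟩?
0.3313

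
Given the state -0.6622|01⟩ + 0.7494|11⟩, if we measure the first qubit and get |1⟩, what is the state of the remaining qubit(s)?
|1⟩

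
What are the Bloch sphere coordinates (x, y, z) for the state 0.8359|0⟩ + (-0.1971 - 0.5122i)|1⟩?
(-0.3295, -0.8563, 0.3975)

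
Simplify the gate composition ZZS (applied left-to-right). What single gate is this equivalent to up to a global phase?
S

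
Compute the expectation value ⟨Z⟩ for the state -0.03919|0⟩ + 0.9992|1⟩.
-0.9969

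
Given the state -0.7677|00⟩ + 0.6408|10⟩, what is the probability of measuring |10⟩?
0.4106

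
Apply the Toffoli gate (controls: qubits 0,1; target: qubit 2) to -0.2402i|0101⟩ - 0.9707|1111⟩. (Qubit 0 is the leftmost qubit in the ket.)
-0.2402i|0101⟩ - 0.9707|1101⟩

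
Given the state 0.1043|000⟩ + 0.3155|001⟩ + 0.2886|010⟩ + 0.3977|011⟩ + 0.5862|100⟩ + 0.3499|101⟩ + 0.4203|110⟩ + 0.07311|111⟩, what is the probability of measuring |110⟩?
0.1767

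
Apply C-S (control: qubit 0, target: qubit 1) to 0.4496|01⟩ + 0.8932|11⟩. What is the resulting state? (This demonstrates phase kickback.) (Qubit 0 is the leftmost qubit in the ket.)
0.4496|01⟩ + 0.8932i|11⟩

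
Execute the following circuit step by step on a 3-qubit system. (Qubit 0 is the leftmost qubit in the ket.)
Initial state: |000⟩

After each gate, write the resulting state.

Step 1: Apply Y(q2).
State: i|001⟩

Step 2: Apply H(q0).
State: (1/√2)i|001⟩ + (1/√2)i|101⟩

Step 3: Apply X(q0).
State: (1/√2)i|001⟩ + (1/√2)i|101⟩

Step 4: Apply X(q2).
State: (1/√2)i|000⟩ + (1/√2)i|100⟩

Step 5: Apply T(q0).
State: (1/√2)i|000⟩ + (-1/2 + (1/2)i)|100⟩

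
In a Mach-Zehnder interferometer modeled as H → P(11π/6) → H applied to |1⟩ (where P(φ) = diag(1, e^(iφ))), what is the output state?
(0.06699 + 0.25i)|0⟩ + (0.933 - 0.25i)|1⟩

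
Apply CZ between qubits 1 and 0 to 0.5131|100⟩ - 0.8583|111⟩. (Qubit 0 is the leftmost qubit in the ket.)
0.5131|100⟩ + 0.8583|111⟩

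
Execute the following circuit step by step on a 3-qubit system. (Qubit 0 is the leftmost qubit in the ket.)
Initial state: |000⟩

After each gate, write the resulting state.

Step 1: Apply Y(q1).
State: i|010⟩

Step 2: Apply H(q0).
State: (1/√2)i|010⟩ + (1/√2)i|110⟩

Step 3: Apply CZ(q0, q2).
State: (1/√2)i|010⟩ + (1/√2)i|110⟩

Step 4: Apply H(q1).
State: (1/2)i|000⟩ - (1/2)i|010⟩ + (1/2)i|100⟩ - (1/2)i|110⟩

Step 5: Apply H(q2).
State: (1/√8)i|000⟩ + (1/√8)i|001⟩ - (1/√8)i|010⟩ - (1/√8)i|011⟩ + (1/√8)i|100⟩ + (1/√8)i|101⟩ - (1/√8)i|110⟩ - (1/√8)i|111⟩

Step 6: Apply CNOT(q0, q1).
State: (1/√8)i|000⟩ + (1/√8)i|001⟩ - (1/√8)i|010⟩ - (1/√8)i|011⟩ - (1/√8)i|100⟩ - (1/√8)i|101⟩ + (1/√8)i|110⟩ + (1/√8)i|111⟩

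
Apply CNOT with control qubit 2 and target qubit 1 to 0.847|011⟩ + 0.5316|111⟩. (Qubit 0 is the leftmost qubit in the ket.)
0.847|001⟩ + 0.5316|101⟩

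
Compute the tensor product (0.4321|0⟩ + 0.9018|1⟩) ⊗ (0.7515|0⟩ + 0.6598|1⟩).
0.3247|00⟩ + 0.2851|01⟩ + 0.6777|10⟩ + 0.595|11⟩

amp(|b₁b₂…⟩) = product of the factor amplitudes for bits b₁, b₂, …; only kets whose every factor amplitude is nonzero survive.
|00⟩: (0.4321)(0.7515) = 0.3247
|01⟩: (0.4321)(0.6598) = 0.2851
|10⟩: (0.9018)(0.7515) = 0.6777
|11⟩: (0.9018)(0.6598) = 0.595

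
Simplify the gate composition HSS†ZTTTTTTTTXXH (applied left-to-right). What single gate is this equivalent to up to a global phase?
X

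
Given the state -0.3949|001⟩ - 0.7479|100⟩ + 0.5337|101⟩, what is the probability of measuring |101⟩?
0.2848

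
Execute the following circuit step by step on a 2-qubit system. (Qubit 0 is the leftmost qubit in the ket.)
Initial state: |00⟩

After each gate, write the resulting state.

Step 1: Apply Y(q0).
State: i|10⟩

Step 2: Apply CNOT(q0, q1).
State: i|11⟩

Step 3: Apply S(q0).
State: -|11⟩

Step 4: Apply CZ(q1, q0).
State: |11⟩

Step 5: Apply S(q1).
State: i|11⟩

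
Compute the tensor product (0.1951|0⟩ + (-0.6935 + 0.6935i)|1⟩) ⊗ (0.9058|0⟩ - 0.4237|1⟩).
0.1767|00⟩ - 0.08266|01⟩ + (-0.6282 + 0.6282i)|10⟩ + (0.2938 - 0.2938i)|11⟩

amp(|b₁b₂…⟩) = product of the factor amplitudes for bits b₁, b₂, …; only kets whose every factor amplitude is nonzero survive.
|00⟩: (0.1951)(0.9058) = 0.1767
|01⟩: (0.1951)(-0.4237) = -0.08266
|10⟩: (-0.6935 + 0.6935i)(0.9058) = (-0.6282 + 0.6282i)
|11⟩: (-0.6935 + 0.6935i)(-0.4237) = (0.2938 - 0.2938i)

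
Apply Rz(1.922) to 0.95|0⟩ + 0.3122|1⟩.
(0.5441 - 0.7788i)|0⟩ + (0.1788 + 0.2559i)|1⟩

Rz(1.922) = [[e^(−iθ/2), 0], [0, e^(iθ/2)]] with e^(±iθ/2) = cos(θ/2) ± i·sin(θ/2); θ = 1.922, cos(θ/2) ≈ 0.572701, sin(θ/2) ≈ 0.819765.
With a = amp(|0⟩) = 0.95 and b = amp(|1⟩) = 0.3122:
new amp(|0⟩) = (0.572701 - 0.819765i)·a = (0.5441 - 0.7788i)
new amp(|1⟩) = (0.572701 + 0.819765i)·b = (0.1788 + 0.2559i)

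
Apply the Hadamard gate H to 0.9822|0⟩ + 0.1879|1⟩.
0.8274|0⟩ + 0.5617|1⟩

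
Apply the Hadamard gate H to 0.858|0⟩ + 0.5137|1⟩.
0.9699|0⟩ + 0.2435|1⟩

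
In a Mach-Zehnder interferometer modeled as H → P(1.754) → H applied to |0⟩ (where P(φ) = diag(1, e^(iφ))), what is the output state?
(0.4089 + 0.4916i)|0⟩ + (0.5911 - 0.4916i)|1⟩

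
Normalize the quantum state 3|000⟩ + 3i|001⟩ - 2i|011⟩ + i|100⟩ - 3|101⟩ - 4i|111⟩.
0.433|000⟩ + 0.433i|001⟩ - 0.2887i|011⟩ + 0.1443i|100⟩ - 0.433|101⟩ - (1/√3)i|111⟩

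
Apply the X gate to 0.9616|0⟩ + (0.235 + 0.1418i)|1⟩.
(0.235 + 0.1418i)|0⟩ + 0.9616|1⟩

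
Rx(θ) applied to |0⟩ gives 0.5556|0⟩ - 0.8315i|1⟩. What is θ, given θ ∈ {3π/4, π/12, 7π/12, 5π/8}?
5π/8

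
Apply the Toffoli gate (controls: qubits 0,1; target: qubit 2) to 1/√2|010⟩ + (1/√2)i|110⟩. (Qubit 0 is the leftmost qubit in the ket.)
1/√2|010⟩ + (1/√2)i|111⟩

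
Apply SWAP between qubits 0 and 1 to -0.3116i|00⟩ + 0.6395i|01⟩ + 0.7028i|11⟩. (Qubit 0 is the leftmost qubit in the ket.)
-0.3116i|00⟩ + 0.6395i|10⟩ + 0.7028i|11⟩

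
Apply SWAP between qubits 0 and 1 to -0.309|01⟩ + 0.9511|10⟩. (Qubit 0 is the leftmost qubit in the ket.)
0.9511|01⟩ - 0.309|10⟩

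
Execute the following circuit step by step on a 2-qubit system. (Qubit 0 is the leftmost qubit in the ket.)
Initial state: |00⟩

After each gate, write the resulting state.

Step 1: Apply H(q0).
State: 1/√2|00⟩ + 1/√2|10⟩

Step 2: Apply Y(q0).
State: -(1/√2)i|00⟩ + (1/√2)i|10⟩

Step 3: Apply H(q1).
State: -(1/2)i|00⟩ - (1/2)i|01⟩ + (1/2)i|10⟩ + (1/2)i|11⟩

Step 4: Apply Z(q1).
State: -(1/2)i|00⟩ + (1/2)i|01⟩ + (1/2)i|10⟩ - (1/2)i|11⟩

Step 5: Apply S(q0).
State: -(1/2)i|00⟩ + (1/2)i|01⟩ - 1/2|10⟩ + 1/2|11⟩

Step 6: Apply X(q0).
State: -1/2|00⟩ + 1/2|01⟩ - (1/2)i|10⟩ + (1/2)i|11⟩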